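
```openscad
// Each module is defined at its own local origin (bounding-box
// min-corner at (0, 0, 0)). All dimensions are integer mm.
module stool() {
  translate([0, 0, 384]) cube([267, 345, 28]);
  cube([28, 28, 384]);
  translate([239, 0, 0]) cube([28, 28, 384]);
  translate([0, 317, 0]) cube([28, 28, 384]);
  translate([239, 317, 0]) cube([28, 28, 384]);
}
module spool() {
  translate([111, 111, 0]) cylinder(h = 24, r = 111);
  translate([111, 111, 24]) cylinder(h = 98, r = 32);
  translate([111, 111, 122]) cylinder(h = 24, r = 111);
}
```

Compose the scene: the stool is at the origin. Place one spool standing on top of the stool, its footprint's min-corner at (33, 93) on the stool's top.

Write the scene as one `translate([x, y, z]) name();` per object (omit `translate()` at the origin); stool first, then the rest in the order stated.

stool();
translate([33, 93, 412]) spool();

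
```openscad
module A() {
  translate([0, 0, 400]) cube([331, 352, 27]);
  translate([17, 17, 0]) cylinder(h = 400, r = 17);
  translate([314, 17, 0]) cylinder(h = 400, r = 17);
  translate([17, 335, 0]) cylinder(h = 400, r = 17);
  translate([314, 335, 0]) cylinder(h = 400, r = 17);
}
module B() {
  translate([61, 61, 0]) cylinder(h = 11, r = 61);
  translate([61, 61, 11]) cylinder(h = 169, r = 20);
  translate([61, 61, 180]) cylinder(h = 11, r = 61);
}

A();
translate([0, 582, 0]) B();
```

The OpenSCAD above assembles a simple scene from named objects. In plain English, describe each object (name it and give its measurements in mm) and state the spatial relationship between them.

A is a simple wooden stool: a rectangular seat 331 mm (x) by 352 mm (y), 27 mm thick, top face at z = 427 mm, on four round legs, each 34 mm in diameter. The legs rest on z = 0, each leg's axis is inset half a diameter from the nearest pair of seat edges (so the leg's bounding box is flush with the corner).

B is a spool: two coaxial disc flanges of radius 61 mm and thickness 11 mm, joined by a core cylinder of radius 20 mm and height 169 mm. The lower flange rests on z = 0 and the three cylinders share a vertical axis.

The spool is on the floor beside the stool on its +y side.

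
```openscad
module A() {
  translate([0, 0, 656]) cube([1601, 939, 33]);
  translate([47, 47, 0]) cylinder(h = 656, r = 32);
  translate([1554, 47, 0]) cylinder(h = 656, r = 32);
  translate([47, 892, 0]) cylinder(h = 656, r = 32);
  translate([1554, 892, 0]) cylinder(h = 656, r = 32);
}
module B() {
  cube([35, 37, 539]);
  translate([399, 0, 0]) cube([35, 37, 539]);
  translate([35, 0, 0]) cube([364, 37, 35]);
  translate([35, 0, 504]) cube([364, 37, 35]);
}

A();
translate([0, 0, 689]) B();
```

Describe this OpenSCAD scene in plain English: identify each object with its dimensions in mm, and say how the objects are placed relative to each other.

A is a table with a 1601×939 mm rectangular top, 33 mm thick, top surface at z = 689 mm, supported by four round legs of 64 mm diameter, each leg's bounding box inset 15 mm from the nearest pair of top edges, running from the floor.

B is a picture frame with a 364×469 mm rectangular opening (x by z) and a uniform 35 mm border on every side. Frame depth is 37 mm along y. It is built from two vertical stiles running the full outside height and two horizontal rails spanning the gap between the stiles.

The picture frame is on top of the table.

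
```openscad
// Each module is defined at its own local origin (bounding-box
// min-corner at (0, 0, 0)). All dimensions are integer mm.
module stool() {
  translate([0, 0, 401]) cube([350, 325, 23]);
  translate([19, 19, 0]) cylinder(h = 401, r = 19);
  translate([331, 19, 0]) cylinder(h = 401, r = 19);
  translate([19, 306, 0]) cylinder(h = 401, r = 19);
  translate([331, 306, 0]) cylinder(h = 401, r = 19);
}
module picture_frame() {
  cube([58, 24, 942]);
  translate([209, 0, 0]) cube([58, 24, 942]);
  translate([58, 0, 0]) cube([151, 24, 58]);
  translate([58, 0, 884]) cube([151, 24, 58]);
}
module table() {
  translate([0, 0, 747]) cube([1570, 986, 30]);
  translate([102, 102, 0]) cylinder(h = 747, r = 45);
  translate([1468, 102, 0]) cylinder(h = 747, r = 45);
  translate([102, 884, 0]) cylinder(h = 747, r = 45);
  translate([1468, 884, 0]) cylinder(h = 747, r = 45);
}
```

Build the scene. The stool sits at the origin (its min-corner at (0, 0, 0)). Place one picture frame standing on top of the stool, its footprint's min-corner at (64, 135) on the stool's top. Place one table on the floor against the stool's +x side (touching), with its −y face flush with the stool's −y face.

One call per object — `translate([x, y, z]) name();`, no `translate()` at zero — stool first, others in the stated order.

stool();
translate([64, 135, 424]) picture_frame();
translate([350, 0, 0]) table();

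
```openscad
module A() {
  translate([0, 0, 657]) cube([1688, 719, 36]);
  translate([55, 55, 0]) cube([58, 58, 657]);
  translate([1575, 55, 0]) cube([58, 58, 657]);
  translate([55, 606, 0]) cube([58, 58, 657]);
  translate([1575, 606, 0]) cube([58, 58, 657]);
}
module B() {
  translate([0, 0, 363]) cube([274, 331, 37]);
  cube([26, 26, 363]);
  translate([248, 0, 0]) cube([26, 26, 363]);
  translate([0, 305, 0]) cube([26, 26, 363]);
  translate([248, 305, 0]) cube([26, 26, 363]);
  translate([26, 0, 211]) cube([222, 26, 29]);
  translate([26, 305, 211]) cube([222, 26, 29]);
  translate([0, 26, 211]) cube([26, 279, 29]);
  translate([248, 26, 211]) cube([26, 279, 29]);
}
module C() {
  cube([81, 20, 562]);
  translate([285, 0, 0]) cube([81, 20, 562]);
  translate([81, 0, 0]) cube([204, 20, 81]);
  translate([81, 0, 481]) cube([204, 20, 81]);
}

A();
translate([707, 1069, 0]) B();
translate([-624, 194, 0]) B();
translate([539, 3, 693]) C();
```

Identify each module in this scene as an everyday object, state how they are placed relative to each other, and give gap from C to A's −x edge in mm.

A is a table. B is a stool. C is a picture frame. Two stools sit around the table at the +y, −x sides. The picture frame is on top of the table. The gap from the picture frame to the table's −x edge is 539 mm.

The picture frame's min-x is at 539; the table's min-x is 0; gap = 539 mm.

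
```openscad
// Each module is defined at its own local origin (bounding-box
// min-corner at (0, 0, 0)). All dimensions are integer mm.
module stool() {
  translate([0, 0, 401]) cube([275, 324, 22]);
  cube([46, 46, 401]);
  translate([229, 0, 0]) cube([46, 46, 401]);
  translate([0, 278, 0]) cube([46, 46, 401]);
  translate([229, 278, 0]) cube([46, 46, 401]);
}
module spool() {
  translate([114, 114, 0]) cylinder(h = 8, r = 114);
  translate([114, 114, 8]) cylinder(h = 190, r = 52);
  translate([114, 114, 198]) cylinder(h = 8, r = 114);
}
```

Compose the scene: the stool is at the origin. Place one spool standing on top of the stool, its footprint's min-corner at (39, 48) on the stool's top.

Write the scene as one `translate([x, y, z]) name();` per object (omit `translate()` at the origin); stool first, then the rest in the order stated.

stool();
translate([39, 48, 423]) spool();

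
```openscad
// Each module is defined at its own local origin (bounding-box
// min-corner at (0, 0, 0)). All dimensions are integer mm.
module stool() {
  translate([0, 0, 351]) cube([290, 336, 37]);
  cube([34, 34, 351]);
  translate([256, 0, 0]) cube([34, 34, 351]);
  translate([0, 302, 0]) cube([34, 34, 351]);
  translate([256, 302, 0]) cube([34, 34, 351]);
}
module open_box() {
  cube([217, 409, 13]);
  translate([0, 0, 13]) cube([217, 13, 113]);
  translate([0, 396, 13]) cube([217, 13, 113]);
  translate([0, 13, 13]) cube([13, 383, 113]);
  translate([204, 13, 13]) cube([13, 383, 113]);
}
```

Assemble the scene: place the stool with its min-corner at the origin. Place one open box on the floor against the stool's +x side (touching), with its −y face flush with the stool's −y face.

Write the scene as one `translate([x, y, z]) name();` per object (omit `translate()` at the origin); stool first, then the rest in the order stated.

stool();
translate([290, 0, 0]) open_box();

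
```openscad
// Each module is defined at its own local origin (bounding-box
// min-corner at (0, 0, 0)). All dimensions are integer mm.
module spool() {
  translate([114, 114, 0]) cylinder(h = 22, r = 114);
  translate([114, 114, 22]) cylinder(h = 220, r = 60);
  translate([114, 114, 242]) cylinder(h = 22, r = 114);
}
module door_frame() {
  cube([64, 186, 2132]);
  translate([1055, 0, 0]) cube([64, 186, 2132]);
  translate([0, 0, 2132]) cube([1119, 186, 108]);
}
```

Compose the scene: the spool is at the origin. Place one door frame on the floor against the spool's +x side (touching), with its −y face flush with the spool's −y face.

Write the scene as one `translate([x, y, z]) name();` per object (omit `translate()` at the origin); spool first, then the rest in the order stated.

spool();
translate([228, 0, 0]) door_frame();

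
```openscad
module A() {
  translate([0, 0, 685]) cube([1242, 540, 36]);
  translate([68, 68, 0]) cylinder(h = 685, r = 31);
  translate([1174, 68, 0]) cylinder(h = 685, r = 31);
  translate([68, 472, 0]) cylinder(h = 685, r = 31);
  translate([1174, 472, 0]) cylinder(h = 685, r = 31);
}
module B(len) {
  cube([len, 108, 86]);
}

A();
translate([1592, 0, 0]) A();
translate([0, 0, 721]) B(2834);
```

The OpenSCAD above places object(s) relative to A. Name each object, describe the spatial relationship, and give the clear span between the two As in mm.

Second table starts at x = 1592; first ends at x = 1242; clear span = 1592 − 1242 = 350 mm.

A is a table. B is a beam. A beam spans the tops of two tables. The clear span between the two tables is 350 mm.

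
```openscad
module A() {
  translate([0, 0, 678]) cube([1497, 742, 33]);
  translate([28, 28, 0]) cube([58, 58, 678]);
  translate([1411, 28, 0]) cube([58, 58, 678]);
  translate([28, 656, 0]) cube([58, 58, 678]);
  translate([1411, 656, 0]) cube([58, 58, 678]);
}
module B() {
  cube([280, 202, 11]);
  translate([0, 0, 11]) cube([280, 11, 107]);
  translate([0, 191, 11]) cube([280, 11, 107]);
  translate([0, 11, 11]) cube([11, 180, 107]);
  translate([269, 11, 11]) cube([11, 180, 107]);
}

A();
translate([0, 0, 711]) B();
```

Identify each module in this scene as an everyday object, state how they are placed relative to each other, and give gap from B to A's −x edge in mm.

The open box's min-x is at 0; the table's min-x is 0; gap = 0 mm.

A is a table. B is an open box. The open box is on top of the table. The gap from the open box to the table's −x edge is 0 mm.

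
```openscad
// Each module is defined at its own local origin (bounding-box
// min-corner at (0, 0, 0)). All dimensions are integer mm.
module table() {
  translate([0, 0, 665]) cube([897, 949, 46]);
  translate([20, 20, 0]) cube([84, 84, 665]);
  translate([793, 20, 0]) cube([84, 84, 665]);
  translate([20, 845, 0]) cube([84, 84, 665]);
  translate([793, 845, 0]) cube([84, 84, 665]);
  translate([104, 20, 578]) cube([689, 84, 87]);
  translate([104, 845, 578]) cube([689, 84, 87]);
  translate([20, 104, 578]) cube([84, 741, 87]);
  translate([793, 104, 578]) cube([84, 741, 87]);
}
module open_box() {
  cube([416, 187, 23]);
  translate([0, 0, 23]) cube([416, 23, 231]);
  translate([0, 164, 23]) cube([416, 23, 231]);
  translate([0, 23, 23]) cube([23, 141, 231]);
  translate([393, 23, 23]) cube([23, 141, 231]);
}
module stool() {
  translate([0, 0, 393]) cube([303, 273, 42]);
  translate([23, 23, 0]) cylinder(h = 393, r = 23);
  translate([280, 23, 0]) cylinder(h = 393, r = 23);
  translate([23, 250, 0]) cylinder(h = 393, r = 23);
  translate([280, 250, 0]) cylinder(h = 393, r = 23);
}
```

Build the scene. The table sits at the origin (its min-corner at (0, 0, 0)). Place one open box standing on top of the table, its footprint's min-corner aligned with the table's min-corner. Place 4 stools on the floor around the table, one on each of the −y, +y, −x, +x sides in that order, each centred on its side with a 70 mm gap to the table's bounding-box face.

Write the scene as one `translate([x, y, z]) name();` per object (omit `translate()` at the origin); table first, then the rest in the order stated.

table();
translate([0, 0, 711]) open_box();
translate([297, -343, 0]) stool();
translate([297, 1019, 0]) stool();
translate([-373, 338, 0]) stool();
translate([967, 338, 0]) stool();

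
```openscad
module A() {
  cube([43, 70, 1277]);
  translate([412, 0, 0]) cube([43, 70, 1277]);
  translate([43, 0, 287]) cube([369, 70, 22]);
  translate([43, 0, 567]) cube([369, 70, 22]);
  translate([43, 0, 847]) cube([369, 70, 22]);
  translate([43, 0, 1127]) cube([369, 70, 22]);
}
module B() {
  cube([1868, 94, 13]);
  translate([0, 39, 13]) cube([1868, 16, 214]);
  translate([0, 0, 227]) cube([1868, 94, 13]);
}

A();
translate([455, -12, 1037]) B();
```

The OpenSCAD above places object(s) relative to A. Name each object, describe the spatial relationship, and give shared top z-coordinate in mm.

Both tops at z = 1277 mm.

A is a ladder. B is an I-beam. The I-beam is beside the ladder with their tops flush at z = 1277. The shared top z-coordinate is 1277 mm.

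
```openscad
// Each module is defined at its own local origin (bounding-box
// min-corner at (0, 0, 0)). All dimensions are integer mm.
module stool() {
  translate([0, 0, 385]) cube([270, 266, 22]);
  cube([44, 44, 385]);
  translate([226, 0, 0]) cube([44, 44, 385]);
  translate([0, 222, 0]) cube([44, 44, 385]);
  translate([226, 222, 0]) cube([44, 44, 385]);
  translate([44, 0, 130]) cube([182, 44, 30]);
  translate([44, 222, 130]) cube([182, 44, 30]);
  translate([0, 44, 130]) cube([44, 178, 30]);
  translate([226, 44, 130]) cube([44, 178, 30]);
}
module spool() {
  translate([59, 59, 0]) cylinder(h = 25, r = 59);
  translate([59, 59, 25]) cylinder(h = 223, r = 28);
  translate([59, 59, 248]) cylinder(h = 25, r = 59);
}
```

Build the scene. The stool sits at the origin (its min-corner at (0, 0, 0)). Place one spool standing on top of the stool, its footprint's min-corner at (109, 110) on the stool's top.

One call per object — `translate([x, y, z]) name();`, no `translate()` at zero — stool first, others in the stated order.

stool();
translate([109, 110, 407]) spool();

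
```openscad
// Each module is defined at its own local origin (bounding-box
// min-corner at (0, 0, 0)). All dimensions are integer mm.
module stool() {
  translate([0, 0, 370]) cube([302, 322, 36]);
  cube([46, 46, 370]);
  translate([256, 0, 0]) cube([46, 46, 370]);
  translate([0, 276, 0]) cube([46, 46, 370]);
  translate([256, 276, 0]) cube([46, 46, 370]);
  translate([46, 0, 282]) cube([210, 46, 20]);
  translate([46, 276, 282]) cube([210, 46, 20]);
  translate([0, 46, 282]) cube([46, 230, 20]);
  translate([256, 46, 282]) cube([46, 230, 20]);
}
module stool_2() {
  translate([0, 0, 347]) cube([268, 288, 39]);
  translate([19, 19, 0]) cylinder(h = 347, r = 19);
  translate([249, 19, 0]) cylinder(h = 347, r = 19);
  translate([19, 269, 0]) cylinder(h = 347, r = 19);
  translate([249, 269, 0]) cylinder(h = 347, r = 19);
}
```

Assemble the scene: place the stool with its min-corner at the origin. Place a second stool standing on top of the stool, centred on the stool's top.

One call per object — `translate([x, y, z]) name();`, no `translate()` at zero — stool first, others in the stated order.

stool();
translate([17, 17, 406]) stool_2();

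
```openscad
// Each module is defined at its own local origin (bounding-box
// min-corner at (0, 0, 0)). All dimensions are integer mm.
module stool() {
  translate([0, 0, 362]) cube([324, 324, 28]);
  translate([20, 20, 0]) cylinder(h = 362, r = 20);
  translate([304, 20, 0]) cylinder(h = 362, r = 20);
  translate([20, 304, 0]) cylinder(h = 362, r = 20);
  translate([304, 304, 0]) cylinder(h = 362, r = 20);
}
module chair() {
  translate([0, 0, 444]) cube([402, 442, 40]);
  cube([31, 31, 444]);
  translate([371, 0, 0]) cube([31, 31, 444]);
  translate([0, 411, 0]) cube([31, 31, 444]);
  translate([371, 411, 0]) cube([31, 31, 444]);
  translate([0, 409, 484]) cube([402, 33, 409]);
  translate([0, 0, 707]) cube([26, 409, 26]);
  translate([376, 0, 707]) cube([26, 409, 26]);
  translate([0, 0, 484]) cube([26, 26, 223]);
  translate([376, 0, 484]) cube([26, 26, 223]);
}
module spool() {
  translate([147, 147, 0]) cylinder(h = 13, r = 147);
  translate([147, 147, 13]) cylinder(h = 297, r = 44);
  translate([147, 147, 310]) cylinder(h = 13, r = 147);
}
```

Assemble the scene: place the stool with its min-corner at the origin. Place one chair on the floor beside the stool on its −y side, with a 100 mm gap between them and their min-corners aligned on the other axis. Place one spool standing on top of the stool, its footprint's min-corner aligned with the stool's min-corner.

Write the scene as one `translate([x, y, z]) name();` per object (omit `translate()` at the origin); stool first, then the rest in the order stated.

stool();
translate([0, -542, 0]) chair();
translate([0, 0, 390]) spool();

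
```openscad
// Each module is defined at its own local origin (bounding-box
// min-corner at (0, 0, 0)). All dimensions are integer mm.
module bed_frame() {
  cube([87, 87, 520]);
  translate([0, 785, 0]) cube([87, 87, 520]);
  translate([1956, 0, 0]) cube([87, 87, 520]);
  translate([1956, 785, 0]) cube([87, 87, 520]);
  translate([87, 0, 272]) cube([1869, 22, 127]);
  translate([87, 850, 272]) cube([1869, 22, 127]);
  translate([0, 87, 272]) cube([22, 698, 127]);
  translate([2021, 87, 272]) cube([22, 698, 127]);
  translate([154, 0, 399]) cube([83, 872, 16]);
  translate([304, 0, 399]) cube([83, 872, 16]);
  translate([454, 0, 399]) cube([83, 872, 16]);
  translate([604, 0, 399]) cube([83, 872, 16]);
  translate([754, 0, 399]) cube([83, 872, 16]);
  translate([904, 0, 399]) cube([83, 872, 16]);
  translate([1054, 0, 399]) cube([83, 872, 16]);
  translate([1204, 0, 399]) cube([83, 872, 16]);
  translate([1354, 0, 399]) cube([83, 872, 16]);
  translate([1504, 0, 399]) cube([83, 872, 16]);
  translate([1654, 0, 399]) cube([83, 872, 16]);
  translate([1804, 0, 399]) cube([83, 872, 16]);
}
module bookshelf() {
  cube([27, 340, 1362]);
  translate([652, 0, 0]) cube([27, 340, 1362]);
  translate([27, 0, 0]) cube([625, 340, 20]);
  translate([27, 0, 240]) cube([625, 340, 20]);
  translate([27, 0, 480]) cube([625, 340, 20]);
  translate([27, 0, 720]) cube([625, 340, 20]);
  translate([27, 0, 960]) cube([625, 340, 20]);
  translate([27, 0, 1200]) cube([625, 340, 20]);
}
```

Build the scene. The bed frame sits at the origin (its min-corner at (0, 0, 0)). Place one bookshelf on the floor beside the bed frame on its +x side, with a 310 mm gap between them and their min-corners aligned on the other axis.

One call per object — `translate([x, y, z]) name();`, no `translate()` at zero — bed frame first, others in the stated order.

bed_frame();
translate([2353, 0, 0]) bookshelf();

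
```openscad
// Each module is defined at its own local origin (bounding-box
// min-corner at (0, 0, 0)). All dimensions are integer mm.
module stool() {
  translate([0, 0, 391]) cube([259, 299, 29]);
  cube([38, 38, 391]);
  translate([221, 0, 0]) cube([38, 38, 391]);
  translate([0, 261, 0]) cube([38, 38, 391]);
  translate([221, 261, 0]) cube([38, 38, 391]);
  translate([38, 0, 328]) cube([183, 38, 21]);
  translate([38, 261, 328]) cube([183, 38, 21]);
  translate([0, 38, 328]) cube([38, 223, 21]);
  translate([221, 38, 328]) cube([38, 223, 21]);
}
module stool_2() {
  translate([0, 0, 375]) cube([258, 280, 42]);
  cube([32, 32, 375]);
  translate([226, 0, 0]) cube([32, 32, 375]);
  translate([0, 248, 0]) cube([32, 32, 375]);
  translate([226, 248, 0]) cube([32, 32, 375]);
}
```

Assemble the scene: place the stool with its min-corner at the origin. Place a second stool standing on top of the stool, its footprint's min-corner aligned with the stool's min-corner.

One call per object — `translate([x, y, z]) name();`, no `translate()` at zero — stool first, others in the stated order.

stool();
translate([0, 0, 420]) stool_2();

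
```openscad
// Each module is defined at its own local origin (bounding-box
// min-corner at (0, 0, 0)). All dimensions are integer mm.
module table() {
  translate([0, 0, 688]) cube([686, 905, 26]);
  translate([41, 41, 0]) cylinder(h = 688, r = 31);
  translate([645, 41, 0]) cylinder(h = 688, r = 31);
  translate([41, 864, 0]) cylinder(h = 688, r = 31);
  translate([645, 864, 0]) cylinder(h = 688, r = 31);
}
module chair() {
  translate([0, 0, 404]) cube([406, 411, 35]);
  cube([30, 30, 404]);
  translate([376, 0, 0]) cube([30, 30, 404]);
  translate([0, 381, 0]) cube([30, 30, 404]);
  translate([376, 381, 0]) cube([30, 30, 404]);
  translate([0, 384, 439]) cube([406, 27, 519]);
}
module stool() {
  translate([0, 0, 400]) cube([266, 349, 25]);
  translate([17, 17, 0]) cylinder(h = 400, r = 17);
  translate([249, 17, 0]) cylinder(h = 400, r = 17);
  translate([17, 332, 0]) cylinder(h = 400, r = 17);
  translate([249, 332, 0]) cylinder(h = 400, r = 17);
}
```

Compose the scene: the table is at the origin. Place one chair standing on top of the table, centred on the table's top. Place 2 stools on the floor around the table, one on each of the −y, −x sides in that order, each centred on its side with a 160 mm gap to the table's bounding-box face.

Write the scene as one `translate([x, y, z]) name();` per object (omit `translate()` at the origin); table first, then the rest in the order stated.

table();
translate([140, 247, 714]) chair();
translate([210, -509, 0]) stool();
translate([-426, 278, 0]) stool();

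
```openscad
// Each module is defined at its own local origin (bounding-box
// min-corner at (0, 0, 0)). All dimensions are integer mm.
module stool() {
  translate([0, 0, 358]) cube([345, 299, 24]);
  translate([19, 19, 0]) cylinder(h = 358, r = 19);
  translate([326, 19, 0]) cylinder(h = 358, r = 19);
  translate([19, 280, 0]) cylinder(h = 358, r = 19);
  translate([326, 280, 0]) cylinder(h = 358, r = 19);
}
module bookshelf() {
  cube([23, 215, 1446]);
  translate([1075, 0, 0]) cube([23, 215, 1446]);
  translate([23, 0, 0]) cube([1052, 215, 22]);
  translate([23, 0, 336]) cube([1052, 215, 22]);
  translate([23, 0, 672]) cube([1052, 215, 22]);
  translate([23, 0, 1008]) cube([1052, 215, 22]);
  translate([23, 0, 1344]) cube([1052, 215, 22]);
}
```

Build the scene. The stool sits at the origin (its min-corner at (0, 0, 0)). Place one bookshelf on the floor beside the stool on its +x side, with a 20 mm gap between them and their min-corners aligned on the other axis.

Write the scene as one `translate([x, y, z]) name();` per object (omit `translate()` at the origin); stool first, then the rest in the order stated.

stool();
translate([365, 0, 0]) bookshelf();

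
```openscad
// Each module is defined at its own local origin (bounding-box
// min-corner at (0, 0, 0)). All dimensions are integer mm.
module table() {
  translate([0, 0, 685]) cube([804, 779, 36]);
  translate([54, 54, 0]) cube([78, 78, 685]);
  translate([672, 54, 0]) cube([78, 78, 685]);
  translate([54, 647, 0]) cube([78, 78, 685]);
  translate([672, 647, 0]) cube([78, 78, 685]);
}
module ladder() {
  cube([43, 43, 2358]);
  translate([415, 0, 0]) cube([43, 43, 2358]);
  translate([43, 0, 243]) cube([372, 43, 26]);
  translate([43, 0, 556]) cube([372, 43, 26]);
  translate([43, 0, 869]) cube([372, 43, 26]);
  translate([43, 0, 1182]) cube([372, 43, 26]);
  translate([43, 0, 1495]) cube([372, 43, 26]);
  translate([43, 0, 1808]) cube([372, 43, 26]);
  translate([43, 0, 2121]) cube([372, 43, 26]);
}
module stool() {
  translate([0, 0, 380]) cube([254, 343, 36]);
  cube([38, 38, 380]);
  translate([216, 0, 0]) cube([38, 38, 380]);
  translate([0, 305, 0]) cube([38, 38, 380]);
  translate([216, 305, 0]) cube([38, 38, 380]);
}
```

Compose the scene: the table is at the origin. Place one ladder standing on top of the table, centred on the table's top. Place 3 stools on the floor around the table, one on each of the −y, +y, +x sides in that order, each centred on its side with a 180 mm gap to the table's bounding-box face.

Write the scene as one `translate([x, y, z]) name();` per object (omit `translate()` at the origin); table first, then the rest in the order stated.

table();
translate([173, 368, 721]) ladder();
translate([275, -523, 0]) stool();
translate([275, 959, 0]) stool();
translate([984, 218, 0]) stool();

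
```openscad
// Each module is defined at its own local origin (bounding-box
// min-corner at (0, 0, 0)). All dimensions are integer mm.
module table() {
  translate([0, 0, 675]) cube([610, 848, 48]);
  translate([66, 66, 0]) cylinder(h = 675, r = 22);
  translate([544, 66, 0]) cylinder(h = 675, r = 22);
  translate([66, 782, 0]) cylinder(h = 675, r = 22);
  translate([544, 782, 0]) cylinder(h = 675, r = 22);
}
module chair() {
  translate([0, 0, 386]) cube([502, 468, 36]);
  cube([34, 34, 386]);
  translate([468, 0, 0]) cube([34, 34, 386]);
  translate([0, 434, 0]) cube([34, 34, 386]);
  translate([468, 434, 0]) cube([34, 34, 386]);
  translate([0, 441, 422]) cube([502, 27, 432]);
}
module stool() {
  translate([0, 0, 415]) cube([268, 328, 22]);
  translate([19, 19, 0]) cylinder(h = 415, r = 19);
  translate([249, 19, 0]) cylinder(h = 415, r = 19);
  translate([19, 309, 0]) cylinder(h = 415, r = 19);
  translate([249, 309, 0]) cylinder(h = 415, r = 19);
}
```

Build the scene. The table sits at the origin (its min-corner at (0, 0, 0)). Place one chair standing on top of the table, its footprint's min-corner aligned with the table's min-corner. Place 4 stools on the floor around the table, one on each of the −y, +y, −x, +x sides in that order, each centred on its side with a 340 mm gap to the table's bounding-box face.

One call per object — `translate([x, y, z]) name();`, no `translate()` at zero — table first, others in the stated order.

table();
translate([0, 0, 723]) chair();
translate([171, -668, 0]) stool();
translate([171, 1188, 0]) stool();
translate([-608, 260, 0]) stool();
translate([950, 260, 0]) stool();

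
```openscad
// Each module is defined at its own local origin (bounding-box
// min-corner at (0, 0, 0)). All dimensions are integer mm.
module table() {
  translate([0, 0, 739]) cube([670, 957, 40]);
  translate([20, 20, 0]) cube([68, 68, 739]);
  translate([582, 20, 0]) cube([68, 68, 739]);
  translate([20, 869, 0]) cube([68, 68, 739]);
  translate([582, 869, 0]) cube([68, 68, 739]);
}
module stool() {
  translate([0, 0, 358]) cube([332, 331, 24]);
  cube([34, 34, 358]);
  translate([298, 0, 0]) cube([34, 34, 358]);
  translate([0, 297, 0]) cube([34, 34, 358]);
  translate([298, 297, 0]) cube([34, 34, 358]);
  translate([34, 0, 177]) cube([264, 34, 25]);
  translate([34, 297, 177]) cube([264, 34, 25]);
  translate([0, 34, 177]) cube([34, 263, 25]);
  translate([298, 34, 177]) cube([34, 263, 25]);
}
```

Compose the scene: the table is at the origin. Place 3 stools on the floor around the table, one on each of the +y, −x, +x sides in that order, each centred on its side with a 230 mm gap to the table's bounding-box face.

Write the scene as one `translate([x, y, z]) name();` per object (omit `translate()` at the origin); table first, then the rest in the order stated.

table();
translate([169, 1187, 0]) stool();
translate([-562, 313, 0]) stool();
translate([900, 313, 0]) stool();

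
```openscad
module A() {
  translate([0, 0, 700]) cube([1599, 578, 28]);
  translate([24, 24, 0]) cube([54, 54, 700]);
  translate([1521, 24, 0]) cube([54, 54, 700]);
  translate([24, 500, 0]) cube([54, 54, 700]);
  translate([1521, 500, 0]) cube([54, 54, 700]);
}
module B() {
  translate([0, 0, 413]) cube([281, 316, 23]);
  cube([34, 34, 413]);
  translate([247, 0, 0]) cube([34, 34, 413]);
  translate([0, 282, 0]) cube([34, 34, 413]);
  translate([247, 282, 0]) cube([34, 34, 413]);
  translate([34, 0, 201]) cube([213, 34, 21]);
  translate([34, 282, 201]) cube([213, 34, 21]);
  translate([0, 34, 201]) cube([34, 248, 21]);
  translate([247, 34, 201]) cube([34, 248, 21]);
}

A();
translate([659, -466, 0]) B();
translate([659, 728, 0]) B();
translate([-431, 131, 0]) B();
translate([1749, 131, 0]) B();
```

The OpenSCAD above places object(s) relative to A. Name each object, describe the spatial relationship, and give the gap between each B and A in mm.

A is a table. B is a stool. Four stools sit around the table at the −y, +y, −x, +x sides. The gap between each stool and the table is 150 mm.

Each stool's nearest face is 150 mm from the table's bounding box.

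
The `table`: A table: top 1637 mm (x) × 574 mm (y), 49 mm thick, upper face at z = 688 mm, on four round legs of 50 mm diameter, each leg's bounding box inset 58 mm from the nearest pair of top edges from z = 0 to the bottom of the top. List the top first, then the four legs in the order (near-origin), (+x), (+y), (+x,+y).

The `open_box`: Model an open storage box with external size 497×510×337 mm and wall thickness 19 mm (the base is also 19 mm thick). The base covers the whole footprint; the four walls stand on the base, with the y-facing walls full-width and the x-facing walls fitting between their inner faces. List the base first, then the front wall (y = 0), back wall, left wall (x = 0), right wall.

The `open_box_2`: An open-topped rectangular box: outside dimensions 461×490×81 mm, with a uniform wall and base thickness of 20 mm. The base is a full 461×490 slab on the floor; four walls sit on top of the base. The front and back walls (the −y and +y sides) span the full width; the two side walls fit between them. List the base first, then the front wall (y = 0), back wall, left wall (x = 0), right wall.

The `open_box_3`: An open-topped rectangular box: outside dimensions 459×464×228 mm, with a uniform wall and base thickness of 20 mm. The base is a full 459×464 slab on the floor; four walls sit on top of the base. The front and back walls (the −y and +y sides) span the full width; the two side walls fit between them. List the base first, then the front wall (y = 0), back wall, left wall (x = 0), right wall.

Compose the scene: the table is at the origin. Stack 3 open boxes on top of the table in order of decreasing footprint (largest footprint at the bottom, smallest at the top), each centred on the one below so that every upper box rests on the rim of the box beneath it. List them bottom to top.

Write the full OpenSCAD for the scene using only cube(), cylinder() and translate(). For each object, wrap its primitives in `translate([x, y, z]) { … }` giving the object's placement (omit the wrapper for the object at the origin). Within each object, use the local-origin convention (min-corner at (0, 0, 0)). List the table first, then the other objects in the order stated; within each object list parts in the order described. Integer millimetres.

translate([0, 0, 639]) cube([1637, 574, 49]);
translate([83, 83, 0]) cylinder(h = 639, r = 25);
translate([1554, 83, 0]) cylinder(h = 639, r = 25);
translate([83, 491, 0]) cylinder(h = 639, r = 25);
translate([1554, 491, 0]) cylinder(h = 639, r = 25);
translate([570, 32, 688]) {
  cube([497, 510, 19]);
  translate([0, 0, 19]) cube([497, 19, 318]);
  translate([0, 491, 19]) cube([497, 19, 318]);
  translate([0, 19, 19]) cube([19, 472, 318]);
  translate([478, 19, 19]) cube([19, 472, 318]);
}
translate([588, 42, 1025]) {
  cube([461, 490, 20]);
  translate([0, 0, 20]) cube([461, 20, 61]);
  translate([0, 470, 20]) cube([461, 20, 61]);
  translate([0, 20, 20]) cube([20, 450, 61]);
  translate([441, 20, 20]) cube([20, 450, 61]);
}
translate([589, 55, 1106]) {
  cube([459, 464, 20]);
  translate([0, 0, 20]) cube([459, 20, 208]);
  translate([0, 444, 20]) cube([459, 20, 208]);
  translate([0, 20, 20]) cube([20, 424, 208]);
  translate([439, 20, 20]) cube([20, 424, 208]);
}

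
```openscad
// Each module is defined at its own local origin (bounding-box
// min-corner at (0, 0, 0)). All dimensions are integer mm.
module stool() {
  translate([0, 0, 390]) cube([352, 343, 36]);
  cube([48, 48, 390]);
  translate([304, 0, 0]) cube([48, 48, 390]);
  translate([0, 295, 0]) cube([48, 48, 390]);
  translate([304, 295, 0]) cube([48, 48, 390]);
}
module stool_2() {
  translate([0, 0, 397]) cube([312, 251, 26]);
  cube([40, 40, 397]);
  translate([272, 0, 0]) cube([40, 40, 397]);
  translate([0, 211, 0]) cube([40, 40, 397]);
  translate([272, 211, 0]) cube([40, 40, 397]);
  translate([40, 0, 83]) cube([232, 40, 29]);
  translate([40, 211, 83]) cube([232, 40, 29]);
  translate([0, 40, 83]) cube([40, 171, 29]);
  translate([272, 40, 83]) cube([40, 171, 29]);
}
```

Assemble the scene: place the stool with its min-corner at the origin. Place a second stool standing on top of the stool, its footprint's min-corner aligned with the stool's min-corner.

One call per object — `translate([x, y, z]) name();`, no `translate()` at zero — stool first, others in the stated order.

stool();
translate([0, 0, 426]) stool_2();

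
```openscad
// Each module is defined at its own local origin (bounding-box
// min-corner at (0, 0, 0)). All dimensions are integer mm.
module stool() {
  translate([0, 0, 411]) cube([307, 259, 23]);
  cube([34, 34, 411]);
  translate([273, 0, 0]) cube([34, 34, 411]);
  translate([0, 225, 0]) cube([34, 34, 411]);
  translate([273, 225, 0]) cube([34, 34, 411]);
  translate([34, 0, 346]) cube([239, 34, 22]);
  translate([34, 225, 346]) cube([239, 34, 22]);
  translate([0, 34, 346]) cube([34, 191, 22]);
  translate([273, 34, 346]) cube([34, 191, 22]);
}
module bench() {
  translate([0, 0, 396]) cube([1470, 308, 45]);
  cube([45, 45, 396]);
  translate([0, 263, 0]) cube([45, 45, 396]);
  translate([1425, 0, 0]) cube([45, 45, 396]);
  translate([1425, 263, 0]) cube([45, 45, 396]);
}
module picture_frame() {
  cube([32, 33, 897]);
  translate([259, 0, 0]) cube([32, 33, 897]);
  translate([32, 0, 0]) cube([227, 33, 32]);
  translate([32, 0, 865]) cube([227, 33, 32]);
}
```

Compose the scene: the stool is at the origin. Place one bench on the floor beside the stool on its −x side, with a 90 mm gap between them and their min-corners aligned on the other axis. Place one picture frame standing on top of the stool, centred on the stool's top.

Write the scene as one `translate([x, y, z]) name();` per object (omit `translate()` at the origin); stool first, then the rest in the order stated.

stool();
translate([-1560, 0, 0]) bench();
translate([8, 113, 434]) picture_frame();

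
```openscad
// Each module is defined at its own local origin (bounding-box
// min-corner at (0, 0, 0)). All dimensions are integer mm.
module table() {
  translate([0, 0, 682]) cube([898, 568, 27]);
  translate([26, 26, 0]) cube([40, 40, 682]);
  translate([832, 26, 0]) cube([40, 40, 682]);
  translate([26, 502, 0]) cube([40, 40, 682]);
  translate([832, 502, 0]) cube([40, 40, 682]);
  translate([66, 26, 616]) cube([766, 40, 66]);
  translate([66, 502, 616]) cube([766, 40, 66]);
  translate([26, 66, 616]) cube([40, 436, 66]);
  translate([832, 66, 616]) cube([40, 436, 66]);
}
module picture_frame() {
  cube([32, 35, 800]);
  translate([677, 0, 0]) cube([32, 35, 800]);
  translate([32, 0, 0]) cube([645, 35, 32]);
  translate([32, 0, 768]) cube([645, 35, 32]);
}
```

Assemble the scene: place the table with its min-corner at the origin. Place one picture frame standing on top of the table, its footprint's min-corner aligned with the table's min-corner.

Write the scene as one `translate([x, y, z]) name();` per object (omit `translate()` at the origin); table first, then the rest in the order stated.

table();
translate([0, 0, 709]) picture_frame();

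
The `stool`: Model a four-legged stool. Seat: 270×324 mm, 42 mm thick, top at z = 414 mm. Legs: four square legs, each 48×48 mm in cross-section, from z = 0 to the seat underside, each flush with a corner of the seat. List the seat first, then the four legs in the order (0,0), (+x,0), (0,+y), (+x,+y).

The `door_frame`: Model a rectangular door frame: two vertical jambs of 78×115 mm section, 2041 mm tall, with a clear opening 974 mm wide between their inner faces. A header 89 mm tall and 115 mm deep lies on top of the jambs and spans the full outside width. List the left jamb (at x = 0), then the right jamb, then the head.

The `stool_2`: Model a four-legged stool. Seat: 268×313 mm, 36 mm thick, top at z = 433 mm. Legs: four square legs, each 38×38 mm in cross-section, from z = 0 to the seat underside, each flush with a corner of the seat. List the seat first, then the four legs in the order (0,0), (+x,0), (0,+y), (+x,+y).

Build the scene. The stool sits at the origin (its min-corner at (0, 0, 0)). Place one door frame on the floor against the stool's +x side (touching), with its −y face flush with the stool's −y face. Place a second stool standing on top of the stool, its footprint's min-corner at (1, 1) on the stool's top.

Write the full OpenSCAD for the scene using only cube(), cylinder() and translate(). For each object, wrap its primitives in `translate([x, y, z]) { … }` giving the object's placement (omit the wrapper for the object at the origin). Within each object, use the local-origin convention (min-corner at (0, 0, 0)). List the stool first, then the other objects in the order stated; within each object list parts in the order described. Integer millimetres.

translate([0, 0, 372]) cube([270, 324, 42]);
cube([48, 48, 372]);
translate([222, 0, 0]) cube([48, 48, 372]);
translate([0, 276, 0]) cube([48, 48, 372]);
translate([222, 276, 0]) cube([48, 48, 372]);
translate([270, 0, 0]) {
  cube([78, 115, 2041]);
  translate([1052, 0, 0]) cube([78, 115, 2041]);
  translate([0, 0, 2041]) cube([1130, 115, 89]);
}
translate([1, 1, 414]) {
  translate([0, 0, 397]) cube([268, 313, 36]);
  cube([38, 38, 397]);
  translate([230, 0, 0]) cube([38, 38, 397]);
  translate([0, 275, 0]) cube([38, 38, 397]);
  translate([230, 275, 0]) cube([38, 38, 397]);
}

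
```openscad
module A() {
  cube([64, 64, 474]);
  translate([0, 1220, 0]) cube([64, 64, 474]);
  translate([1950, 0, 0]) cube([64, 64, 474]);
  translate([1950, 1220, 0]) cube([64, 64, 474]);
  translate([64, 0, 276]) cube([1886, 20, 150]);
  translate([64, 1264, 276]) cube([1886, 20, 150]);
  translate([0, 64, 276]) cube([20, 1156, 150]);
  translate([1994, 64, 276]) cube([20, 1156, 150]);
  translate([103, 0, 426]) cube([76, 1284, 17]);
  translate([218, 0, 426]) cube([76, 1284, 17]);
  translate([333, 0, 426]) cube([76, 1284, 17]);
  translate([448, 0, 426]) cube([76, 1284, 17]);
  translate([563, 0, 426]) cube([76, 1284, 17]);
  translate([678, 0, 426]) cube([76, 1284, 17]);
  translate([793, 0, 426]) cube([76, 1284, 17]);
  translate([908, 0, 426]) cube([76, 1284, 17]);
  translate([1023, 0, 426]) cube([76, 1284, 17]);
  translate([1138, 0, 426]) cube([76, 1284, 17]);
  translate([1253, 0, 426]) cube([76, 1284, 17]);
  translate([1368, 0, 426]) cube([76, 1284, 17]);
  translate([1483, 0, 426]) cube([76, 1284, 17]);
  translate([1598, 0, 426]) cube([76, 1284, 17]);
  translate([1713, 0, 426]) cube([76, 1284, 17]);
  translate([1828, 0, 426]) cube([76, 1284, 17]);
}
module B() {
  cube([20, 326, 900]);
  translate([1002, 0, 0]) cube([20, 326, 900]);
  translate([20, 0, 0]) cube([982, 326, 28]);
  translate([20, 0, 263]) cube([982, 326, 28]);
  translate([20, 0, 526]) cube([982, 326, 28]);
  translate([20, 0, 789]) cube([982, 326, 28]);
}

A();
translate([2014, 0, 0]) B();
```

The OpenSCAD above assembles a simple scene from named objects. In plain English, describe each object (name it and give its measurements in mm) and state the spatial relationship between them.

A is a bed frame 2014 mm long (x) by 1284 mm wide (y). Four 64×64 mm corner posts, 474 mm tall, at the corners of the footprint. Four rails of 20 mm thickness and 150 mm height run between adjacent posts with their undersides at z = 276 mm, their outer faces flush with the outside of the frame (the two x-running rails run between the posts' inner faces; the two y-running rails run between the posts' inner faces). 16 slats, each 76 mm wide (x) and 17 mm thick, lie across the top of the two x-running rails, running the full 1284 mm width of the frame in y; the slats are evenly spaced along x between the inner faces of the end posts with equal gaps (rounded down to the nearest mm) at the −x end and between each pair — any rounding remainder accumulates at the +x end.

B is an open bookshelf. Two side panels, each 20 mm thick, 326 mm deep and 900 mm tall, stand 1022 mm apart (outside-to-outside). Between them sit 4 shelves, each 28 mm thick and 326 mm deep, spanning the full gap between the sides. The bottom shelf rests on the floor (its underside at z = 0) and the clear gap between one shelf's top and the next shelf's underside is 235 mm.

The bookshelf is against the bed frame's +x side, with their −y faces flush.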